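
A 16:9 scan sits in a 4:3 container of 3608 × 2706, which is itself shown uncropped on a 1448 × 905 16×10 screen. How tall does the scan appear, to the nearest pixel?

679 px

Inside the 3608×2706 canvas the scan is width-limited at 3608.00 × 2029.50.
The 4:3 canvas is height-limited in 1448×905, giving 1206.67 × 905.00; scale factor 0.3344.
Applying the same ×0.3344: 2029.50 → 678.75.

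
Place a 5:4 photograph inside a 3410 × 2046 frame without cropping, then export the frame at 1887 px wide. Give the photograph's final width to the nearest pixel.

1415 px

At 3410×2046 the photograph is height-limited, so width = 2046 × 5/4 ≈ 2557.50 px.
The frame scales by 1887/3410 = 0.5534; 2557.50 × 0.5534 ≈ 1415.25 px.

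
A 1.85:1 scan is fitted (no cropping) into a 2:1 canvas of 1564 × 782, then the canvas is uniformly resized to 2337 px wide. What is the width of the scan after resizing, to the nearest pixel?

At 1564×782 the scan is height-limited, so width = 782 × 1.850 ≈ 1446.70 px.
The frame scales by 2337/1564 = 1.4942; 1446.70 × 1.4942 ≈ 2161.72 px.

2162 px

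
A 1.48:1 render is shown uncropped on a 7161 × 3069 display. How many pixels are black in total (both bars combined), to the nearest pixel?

1.48:1 is narrower than 21:9, so it spans the full height.
Content width = 3069 × 1.480 ≈ 4542.1200 px.
Leftover width: 7161 − 4542.1200 = 2618.8800 px.
Across the 3069-px span: 2618.8800 × 3069 ≈ 8037343 px.

8037343 pixels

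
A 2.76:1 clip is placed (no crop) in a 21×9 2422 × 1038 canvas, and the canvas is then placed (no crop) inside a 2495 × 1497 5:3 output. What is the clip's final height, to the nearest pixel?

2.76:1 in 2422×1038: fills the width, so the clip is 2422.00 × 877.54.
The 21×9 canvas is width-limited in 2495×1497, giving 2495.00 × 1069.29; scale factor 1.0301.
Applying the same ×1.0301: 877.54 → 903.99.

904 px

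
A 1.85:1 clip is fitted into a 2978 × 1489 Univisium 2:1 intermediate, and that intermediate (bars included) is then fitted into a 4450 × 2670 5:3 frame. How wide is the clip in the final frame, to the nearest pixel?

4116 px

Inside the 2978×1489 canvas the clip is height-limited at 2754.65 × 1489.00.
The Univisium 2:1 canvas is width-limited in 4450×2670, giving 4450.00 × 2225.00; scale factor 1.4943.
So the clip's width is 2754.65 × 1.4943 ≈ 4116.25.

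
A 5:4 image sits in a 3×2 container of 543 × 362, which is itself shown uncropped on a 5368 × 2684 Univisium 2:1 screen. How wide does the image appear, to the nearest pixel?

5:4 in 543×362: fills the height, so the image is 452.50 × 362.00.
The 3×2 canvas is height-limited in 5368×2684, giving 4026.00 × 2684.00; scale factor 7.4144.
So the image's width is 452.50 × 7.4144 ≈ 3355.00.

3355 px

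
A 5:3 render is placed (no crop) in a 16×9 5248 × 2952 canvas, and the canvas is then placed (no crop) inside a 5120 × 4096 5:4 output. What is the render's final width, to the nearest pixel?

4800 px

First fit — 5:3 into 5248×2952 spans the height: 4920.00 × 2952.00.
Second fit — the 16×9 canvas into 5120×4096 spans the width: 5120.00 × 2880.00 (×0.9756 from 5248×2952).
The render scales with it: width 4920.00 × 0.9756 ≈ 4800.00.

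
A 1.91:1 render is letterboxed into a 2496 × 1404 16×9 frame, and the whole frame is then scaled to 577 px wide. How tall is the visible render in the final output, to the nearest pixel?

Fitted into 2496×1404, the render spans the width; its height is 2496 / 1.910 ≈ 1306.81 px.
Resizing to 577 px wide multiplies everything by 0.2312: 1306.81 → 302.09 px.

302 px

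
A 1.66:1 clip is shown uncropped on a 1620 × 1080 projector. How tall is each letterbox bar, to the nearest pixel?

Since 1.660 > 1.500, the clip is width-limited.
The clip is 1620 / 1.660 ≈ 975.90 px tall.
1080 − 975.90 = 104.10 px of bars (52.05 each).

52 px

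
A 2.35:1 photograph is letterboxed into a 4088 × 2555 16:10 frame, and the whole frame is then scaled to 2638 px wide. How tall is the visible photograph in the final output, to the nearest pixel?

At 4088×2555 the photograph is width-limited, so height = 4088 / 2.350 ≈ 1739.57 px.
Resizing to 2638 px wide multiplies everything by 0.6453: 1739.57 → 1122.55 px.

1123 px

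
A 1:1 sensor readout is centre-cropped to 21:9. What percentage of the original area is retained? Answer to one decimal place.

42.9%

The width stays; only height is cut (since 21:9 is wider than 1:1).
Area ratio = (1.000)/(2.333) = 42.86% retained.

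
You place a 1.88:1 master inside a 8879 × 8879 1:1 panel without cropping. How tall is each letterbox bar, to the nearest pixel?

1.88:1 (1.880) > 1:1 (1.000), so the master fills the width.
The master is 8879 / 1.880 ≈ 4722.87 px tall.
8879 − 4722.87 = 4156.13 px of bars (2078.06 each).

2078 px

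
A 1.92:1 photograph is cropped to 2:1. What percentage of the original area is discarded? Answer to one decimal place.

4.0%

Going from 1.92:1 to 2:1 means cutting height while keeping width.
(1.920)/(2.000) ≈ 0.960 of the area survives, leaving 4.00% discarded.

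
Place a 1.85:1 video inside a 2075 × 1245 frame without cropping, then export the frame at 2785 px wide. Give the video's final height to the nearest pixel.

In the 2075×1245 frame the video fills the width: height = 2075 / 1.850 ≈ 1121.62 px.
Resizing to 2785 px wide multiplies everything by 1.3422: 1121.62 → 1505.41 px.

1505 px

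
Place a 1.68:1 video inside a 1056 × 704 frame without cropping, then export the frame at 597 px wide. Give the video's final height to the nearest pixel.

In the 1056×704 frame the video fills the width: height = 1056 / 1.680 ≈ 628.57 px.
Scaling 1056 → 597 is ×0.5653, so the height becomes 628.57 × 0.5653 ≈ 355.36 px.

355 px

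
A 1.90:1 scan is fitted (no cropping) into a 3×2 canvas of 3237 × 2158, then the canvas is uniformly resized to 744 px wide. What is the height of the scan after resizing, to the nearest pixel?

392 px

Fitted into 3237×2158, the scan spans the width; its height is 3237 / 1.900 ≈ 1703.68 px.
Scaling 3237 → 744 is ×0.2298, so the height becomes 1703.68 × 0.2298 ≈ 391.58 px.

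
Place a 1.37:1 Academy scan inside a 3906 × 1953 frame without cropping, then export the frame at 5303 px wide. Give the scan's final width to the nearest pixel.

Fitted into 3906×1953, the scan spans the height; its width is 1953 × 1.370 ≈ 2675.61 px.
The frame scales by 5303/3906 = 1.3577; 2675.61 × 1.3577 ≈ 3632.55 px.

3633 px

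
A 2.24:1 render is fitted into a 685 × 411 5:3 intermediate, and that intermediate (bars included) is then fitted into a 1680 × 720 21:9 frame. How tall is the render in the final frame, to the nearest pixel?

2.24:1 in 685×411: fills the width, so the render is 685.00 × 305.80.
The 5:3 canvas is height-limited in 1680×720, giving 1200.00 × 720.00; scale factor 1.7518.
The render scales with it: height 305.80 × 1.7518 ≈ 535.71.

536 px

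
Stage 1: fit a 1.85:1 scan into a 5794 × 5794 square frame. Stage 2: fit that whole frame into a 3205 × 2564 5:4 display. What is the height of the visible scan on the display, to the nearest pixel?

1386 px

First fit — 1.85:1 into 5794×5794 spans the width: 5794.00 × 3131.89.
The square canvas is height-limited in 3205×2564, giving 2564.00 × 2564.00; scale factor 0.4425.
Applying the same ×0.4425: 3131.89 → 1385.95.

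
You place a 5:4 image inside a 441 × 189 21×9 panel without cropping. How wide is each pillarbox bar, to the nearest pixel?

102 px

Since 1.250 < 2.333, the image is height-limited.
That makes the image 236.25 px wide (189 × 5/4).
Black = 441 − 236.25 = 204.75 px, or 102.38 per bar.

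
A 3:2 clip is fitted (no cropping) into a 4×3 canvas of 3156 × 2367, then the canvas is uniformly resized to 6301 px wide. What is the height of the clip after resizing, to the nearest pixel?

In the 3156×2367 frame the clip fills the width: height = 3156 × 2/3 ≈ 2104.00 px.
Resizing to 6301 px wide multiplies everything by 1.9965: 2104.00 → 4200.67 px.

4201 px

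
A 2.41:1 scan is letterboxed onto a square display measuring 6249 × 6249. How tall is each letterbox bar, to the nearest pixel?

2.41:1 (2.410) > square (1.000), so the scan fills the width.
That makes the image 2592.95 px tall (6249 / 2.410).
Leftover height: 6249 − 2592.95 = 3656.05 px → 1828.03 each side.

1828 px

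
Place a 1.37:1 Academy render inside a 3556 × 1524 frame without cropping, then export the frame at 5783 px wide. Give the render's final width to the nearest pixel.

At 3556×1524 the render is height-limited, so width = 1524 × 1.370 ≈ 2087.88 px.
Resizing to 5783 px wide multiplies everything by 1.6263: 2087.88 → 3395.45 px.

3395 px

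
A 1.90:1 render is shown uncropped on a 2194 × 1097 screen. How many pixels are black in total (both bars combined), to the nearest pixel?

120341 pixels

1.90:1 is narrower than 2:1, so it spans the full height.
That makes the image 2084.3000 px wide (1097 × 1.900).
Leftover width: 2194 − 2084.3000 = 109.7000 px.
That's 109.7000 × 1097 ≈ 120341 black pixels.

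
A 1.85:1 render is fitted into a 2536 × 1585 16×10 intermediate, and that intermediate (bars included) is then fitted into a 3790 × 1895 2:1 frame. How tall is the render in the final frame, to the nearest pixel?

First fit — 1.85:1 into 2536×1585 spans the width: 2536.00 × 1370.81.
The 16×10 canvas is height-limited in 3790×1895, giving 3032.00 × 1895.00; scale factor 1.1956.
So the render's height is 1370.81 × 1.1956 ≈ 1638.92.

1639 px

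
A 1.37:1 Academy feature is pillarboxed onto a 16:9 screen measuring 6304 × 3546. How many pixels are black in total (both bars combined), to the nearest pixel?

5127445 pixels

Since 1.370 < 1.778, the feature is height-limited.
The feature is 3546 × 1.370 ≈ 4858.0200 px wide.
6304 − 4858.0200 = 1445.9800 px of bars.
Bar area = 1445.9800 × 3546 ≈ 5127445 px.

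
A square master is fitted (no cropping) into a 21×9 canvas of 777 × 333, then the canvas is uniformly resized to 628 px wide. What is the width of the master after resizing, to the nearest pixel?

In the 777×333 frame the master fills the height: width = 333 × 1/1 ≈ 333.00 px.
The frame scales by 628/777 = 0.8082; 333.00 × 0.8082 ≈ 269.14 px.

269 px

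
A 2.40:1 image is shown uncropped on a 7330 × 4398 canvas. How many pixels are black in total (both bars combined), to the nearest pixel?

9850298 pixels

2.40:1 is wider than 5:3, so it spans the full width.
Content height = 7330 / 2.400 ≈ 3054.1667 px.
4398 − 3054.1667 = 1343.8333 px of bars.
Bar area = 1343.8333 × 7330 ≈ 9850298 px.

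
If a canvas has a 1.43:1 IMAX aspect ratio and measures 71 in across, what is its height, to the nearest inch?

50 in

At 1.43:1 IMAX, 71 / 1.430 ≈ 49.65.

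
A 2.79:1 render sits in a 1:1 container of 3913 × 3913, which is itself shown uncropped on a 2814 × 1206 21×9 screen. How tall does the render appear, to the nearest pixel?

First fit — 2.79:1 into 3913×3913 spans the width: 3913.00 × 1402.51.
Second fit — the 1:1 canvas into 2814×1206 spans the height: 1206.00 × 1206.00 (×0.3082 from 3913×3913).
Applying the same ×0.3082: 1402.51 → 432.26.

432 px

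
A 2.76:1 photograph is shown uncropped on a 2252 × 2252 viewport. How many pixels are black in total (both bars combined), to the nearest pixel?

3234003 pixels

Since 2.760 > 1.000, the photograph is width-limited.
That makes the image 815.9420 px tall (2252 / 2.760).
Black = 2252 − 815.9420 = 1436.0580 px.
That's 1436.0580 × 2252 ≈ 3234003 black pixels.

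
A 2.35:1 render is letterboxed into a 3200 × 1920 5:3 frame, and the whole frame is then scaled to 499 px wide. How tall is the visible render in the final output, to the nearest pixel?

212 px

In the 3200×1920 frame the render fills the width: height = 3200 / 2.350 ≈ 1361.70 px.
Resizing to 499 px wide multiplies everything by 0.1559: 1361.70 → 212.34 px.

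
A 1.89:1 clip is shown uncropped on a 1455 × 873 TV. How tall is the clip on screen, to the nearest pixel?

770 px

1.89:1 is wider than 5:3, so it spans the full width.
Content height = 1455 / 1.890 ≈ 769.84 px.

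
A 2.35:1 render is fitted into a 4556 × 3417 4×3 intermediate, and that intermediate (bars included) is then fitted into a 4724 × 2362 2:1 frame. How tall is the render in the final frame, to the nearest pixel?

Inside the 4556×3417 canvas the render is width-limited at 4556.00 × 1938.72.
4×3 in 4724×2362: fills the height, so the intermediate becomes 3149.33 × 2362.00 — a scale of ×0.6912.
Applying the same ×0.6912: 1938.72 → 1340.14.

1340 px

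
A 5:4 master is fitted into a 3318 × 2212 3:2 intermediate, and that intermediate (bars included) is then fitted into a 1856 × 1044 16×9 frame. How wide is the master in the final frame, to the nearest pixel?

Inside the 3318×2212 canvas the master is height-limited at 2765.00 × 2212.00.
3:2 in 1856×1044: fills the height, so the intermediate becomes 1566.00 × 1044.00 — a scale of ×0.4720.
Applying the same ×0.4720: 2765.00 → 1305.00.

1305 px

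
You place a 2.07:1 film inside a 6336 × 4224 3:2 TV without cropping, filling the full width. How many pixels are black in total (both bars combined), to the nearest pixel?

The film is 6336 / 2.070 ≈ 3060.8696 px tall.
Leftover height: 4224 − 3060.8696 = 1163.1304 px.
Across the 6336-px span: 1163.1304 × 6336 ≈ 7369594 px.

7369594 pixels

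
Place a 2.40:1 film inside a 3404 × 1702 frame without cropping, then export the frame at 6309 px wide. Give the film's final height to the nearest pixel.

In the 3404×1702 frame the film fills the width: height = 3404 / 2.400 ≈ 1418.33 px.
Resizing to 6309 px wide multiplies everything by 1.8534: 1418.33 → 2628.75 px.

2629 px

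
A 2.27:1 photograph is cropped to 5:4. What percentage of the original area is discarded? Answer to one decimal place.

The height stays; only width is cut (since 5:4 is narrower than 2.27:1).
(1.250)/(2.270) ≈ 0.551 of the area survives, leaving 44.93% discarded.

44.9%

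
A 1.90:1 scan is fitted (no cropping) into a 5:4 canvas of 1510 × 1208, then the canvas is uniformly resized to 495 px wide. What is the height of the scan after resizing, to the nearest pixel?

At 1510×1208 the scan is width-limited, so height = 1510 / 1.900 ≈ 794.74 px.
Scaling 1510 → 495 is ×0.3278, so the height becomes 794.74 × 0.3278 ≈ 260.53 px.

261 px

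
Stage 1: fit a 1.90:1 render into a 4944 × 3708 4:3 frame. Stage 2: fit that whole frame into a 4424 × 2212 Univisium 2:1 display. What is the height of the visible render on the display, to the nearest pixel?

1.90:1 in 4944×3708: fills the width, so the render is 4944.00 × 2602.11.
The 4:3 canvas is height-limited in 4424×2212, giving 2949.33 × 2212.00; scale factor 0.5965.
Applying the same ×0.5965: 2602.11 → 1552.28.

1552 px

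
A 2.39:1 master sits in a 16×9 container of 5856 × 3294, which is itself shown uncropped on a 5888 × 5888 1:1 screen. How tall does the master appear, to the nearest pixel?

2464 px

First fit — 2.39:1 into 5856×3294 spans the width: 5856.00 × 2450.21.
Second fit — the 16×9 canvas into 5888×5888 spans the width: 5888.00 × 3312.00 (×1.0055 from 5856×3294).
Applying the same ×1.0055: 2450.21 → 2463.60.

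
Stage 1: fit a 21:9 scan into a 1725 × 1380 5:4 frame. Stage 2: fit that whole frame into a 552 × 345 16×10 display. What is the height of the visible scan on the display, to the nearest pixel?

Inside the 1725×1380 canvas the scan is width-limited at 1725.00 × 739.29.
Second fit — the 5:4 canvas into 552×345 spans the height: 431.25 × 345.00 (×0.2500 from 1725×1380).
Applying the same ×0.2500: 739.29 → 184.82.

185 px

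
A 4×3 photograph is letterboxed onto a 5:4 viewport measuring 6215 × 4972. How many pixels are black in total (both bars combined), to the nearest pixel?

1931311 pixels

4×3 is wider than 5:4, so it spans the full width.
The photograph is 6215 × 3/4 ≈ 4661.2500 px tall.
4972 − 4661.2500 = 310.7500 px of bars.
That's 310.7500 × 6215 ≈ 1931311 black pixels.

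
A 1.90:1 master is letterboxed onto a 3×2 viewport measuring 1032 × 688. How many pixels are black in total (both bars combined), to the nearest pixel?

Since 1.900 > 1.500, the master is width-limited.
That makes the image 543.1579 px tall (1032 / 1.900).
Black = 688 − 543.1579 = 144.8421 px.
Bar area = 144.8421 × 1032 ≈ 149477 px.

149477 pixels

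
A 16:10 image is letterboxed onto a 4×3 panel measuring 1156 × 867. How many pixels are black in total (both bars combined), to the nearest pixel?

167042 pixels

Since 1.600 > 1.333, the image is width-limited.
That makes the image 722.5000 px tall (1156 × 10/16).
Black = 867 − 722.5000 = 144.5000 px.
Bar area = 144.5000 × 1156 ≈ 167042 px.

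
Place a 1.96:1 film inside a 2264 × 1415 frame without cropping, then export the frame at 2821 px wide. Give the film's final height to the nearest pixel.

1439 px

Fitted into 2264×1415, the film spans the width; its height is 2264 / 1.960 ≈ 1155.10 px.
Resizing to 2821 px wide multiplies everything by 1.2460: 1155.10 → 1439.29 px.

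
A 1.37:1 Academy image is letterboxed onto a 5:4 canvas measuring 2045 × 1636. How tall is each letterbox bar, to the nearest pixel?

72 px

1.37:1 Academy (1.370) > 5:4 (1.250), so the image fills the width.
The image is 2045 / 1.370 ≈ 1492.70 px tall.
1636 − 1492.70 = 143.30 px of bars (71.65 each).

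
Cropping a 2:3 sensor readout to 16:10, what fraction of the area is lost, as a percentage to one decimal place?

Going from 2:3 to 16:10 means cutting height while keeping width.
Fraction kept = (0.667)/(1.600) ≈ 41.67%, so 58.33% is lost.

58.3%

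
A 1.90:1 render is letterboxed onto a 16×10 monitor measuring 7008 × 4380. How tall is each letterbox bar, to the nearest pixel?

1.90:1 is wider than 16×10, so it spans the full width.
Content height = 7008 / 1.900 ≈ 3688.42 px.
Leftover height: 4380 − 3688.42 = 691.58 px → 345.79 each side.

346 px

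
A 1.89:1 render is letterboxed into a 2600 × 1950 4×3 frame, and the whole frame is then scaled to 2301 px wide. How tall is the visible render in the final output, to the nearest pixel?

At 2600×1950 the render is width-limited, so height = 2600 / 1.890 ≈ 1375.66 px.
Scaling 2600 → 2301 is ×0.8850, so the height becomes 1375.66 × 0.8850 ≈ 1217.46 px.

1217 px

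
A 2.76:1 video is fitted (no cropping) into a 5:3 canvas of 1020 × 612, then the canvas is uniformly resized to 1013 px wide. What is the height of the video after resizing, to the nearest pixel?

At 1020×612 the video is width-limited, so height = 1020 / 2.760 ≈ 369.57 px.
Resizing to 1013 px wide multiplies everything by 0.9931: 369.57 → 367.03 px.

367 px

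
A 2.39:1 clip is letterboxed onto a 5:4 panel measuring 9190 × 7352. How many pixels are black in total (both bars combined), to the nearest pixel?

32227600 pixels

Since 2.390 > 1.250, the clip is width-limited.
Content height = 9190 / 2.390 ≈ 3845.1883 px.
7352 − 3845.1883 = 3506.8117 px of bars.
Across the 9190-px span: 3506.8117 × 9190 ≈ 32227600 px.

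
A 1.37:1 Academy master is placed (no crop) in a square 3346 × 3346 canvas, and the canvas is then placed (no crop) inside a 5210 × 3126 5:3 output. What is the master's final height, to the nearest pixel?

2282 px

First fit — 1.37:1 Academy into 3346×3346 spans the width: 3346.00 × 2442.34.
square in 5210×3126: fills the height, so the intermediate becomes 3126.00 × 3126.00 — a scale of ×0.9342.
So the master's height is 2442.34 × 0.9342 ≈ 2281.75.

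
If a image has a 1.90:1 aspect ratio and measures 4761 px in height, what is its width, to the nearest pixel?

9046 px

Width = 4761 × 1.900 = 9045.90.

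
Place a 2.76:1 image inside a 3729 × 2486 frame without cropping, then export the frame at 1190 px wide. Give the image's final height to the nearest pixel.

At 3729×2486 the image is width-limited, so height = 3729 / 2.760 ≈ 1351.09 px.
Scaling 3729 → 1190 is ×0.3191, so the height becomes 1351.09 × 0.3191 ≈ 431.16 px.

431 px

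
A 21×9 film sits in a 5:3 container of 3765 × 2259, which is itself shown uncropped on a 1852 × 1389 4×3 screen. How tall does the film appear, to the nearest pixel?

Inside the 3765×2259 canvas the film is width-limited at 3765.00 × 1613.57.
The 5:3 canvas is width-limited in 1852×1389, giving 1852.00 × 1111.20; scale factor 0.4919.
Applying the same ×0.4919: 1613.57 → 793.71.

794 px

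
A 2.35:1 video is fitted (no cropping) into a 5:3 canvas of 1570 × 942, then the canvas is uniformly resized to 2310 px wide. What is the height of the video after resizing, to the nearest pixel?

Fitted into 1570×942, the video spans the width; its height is 1570 / 2.350 ≈ 668.09 px.
The frame scales by 2310/1570 = 1.4713; 668.09 × 1.4713 ≈ 982.98 px.

983 px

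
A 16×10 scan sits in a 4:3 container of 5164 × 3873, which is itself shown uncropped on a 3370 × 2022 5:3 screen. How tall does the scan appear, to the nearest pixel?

16×10 in 5164×3873: fills the width, so the scan is 5164.00 × 3227.50.
Second fit — the 4:3 canvas into 3370×2022 spans the height: 2696.00 × 2022.00 (×0.5221 from 5164×3873).
So the scan's height is 3227.50 × 0.5221 ≈ 1685.00.

1685 px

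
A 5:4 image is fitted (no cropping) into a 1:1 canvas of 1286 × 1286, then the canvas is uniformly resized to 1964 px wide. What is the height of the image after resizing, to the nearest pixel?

1571 px

In the 1286×1286 frame the image fills the width: height = 1286 × 4/5 ≈ 1028.80 px.
Scaling 1286 → 1964 is ×1.5272, so the height becomes 1028.80 × 1.5272 ≈ 1571.20 px.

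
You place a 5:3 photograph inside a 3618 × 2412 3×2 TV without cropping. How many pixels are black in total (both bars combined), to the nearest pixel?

5:3 is wider than 3×2, so it spans the full width.
The photograph is 3618 × 3/5 ≈ 2170.8000 px tall.
2412 − 2170.8000 = 241.2000 px of bars.
Across the 3618-px span: 241.2000 × 3618 ≈ 872662 px.

872662 pixels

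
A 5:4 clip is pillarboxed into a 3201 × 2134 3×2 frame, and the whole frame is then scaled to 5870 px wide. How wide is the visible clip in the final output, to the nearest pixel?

In the 3201×2134 frame the clip fills the height: width = 2134 × 5/4 ≈ 2667.50 px.
Scaling 3201 → 5870 is ×1.8338, so the width becomes 2667.50 × 1.8338 ≈ 4891.67 px.

4892 px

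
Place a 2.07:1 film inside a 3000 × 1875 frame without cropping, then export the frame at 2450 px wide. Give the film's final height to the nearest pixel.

1184 px

In the 3000×1875 frame the film fills the width: height = 3000 / 2.070 ≈ 1449.28 px.
The frame scales by 2450/3000 = 0.8167; 1449.28 × 0.8167 ≈ 1183.57 px.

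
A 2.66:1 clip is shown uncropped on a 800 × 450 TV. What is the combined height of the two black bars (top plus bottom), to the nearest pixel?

Since 2.660 > 1.778, the clip is width-limited.
The clip is 800 / 2.660 ≈ 300.75 px tall.
Leftover height: 450 − 300.75 = 149.25 px.

149 px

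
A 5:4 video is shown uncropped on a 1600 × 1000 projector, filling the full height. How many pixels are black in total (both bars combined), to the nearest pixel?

That makes the image 1250.0000 px wide (1000 × 5/4).
1600 − 1250.0000 = 350.0000 px of bars.
Across the 1000-px span: 350.0000 × 1000 ≈ 350000 px.

350000 pixels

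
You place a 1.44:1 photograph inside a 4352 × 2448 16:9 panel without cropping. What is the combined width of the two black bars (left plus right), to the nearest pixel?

1.44:1 (1.440) < 16:9 (1.778), so the photograph fills the height.
The photograph is 2448 × 1.440 ≈ 3525.12 px wide.
4352 − 3525.12 = 826.88 px of bars.

827 px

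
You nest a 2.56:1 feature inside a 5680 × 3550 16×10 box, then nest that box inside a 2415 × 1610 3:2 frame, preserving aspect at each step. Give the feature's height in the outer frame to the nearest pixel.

First fit — 2.56:1 into 5680×3550 spans the width: 5680.00 × 2218.75.
16×10 in 2415×1610: fills the width, so the intermediate becomes 2415.00 × 1509.38 — a scale of ×0.4252.
Applying the same ×0.4252: 2218.75 → 943.36.

943 px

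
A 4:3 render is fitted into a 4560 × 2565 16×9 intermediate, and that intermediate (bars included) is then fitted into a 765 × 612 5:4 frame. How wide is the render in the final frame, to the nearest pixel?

First fit — 4:3 into 4560×2565 spans the height: 3420.00 × 2565.00.
16×9 in 765×612: fills the width, so the intermediate becomes 765.00 × 430.31 — a scale of ×0.1678.
So the render's width is 3420.00 × 0.1678 ≈ 573.75.

574 px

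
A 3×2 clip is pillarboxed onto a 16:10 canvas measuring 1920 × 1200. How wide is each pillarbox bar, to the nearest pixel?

3×2 (1.500) < 16:10 (1.600), so the clip fills the height.
The clip is 1200 × 3/2 ≈ 1800.00 px wide.
1920 − 1800.00 = 120.00 px of bars (60.00 each).

60 px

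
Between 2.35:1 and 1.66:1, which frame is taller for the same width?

2.35 and 1.66; 2.35 > 1.66. The smaller width-to-height ratio is the taller frame.

1.66:1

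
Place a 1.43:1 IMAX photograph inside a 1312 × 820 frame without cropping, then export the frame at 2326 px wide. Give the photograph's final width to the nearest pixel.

2079 px

In the 1312×820 frame the photograph fills the height: width = 820 × 1.430 ≈ 1172.60 px.
Scaling 1312 → 2326 is ×1.7729, so the width becomes 1172.60 × 1.7729 ≈ 2078.86 px.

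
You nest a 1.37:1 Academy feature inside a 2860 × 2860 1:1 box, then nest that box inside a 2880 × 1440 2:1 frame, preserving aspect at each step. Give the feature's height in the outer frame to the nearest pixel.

Inside the 2860×2860 canvas the feature is width-limited at 2860.00 × 2087.59.
1:1 in 2880×1440: fills the height, so the intermediate becomes 1440.00 × 1440.00 — a scale of ×0.5035.
The feature scales with it: height 2087.59 × 0.5035 ≈ 1051.09.

1051 px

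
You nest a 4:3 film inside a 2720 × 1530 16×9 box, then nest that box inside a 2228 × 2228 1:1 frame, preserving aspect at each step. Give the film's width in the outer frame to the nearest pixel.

1671 px

First fit — 4:3 into 2720×1530 spans the height: 2040.00 × 1530.00.
The 16×9 canvas is width-limited in 2228×2228, giving 2228.00 × 1253.25; scale factor 0.8191.
So the film's width is 2040.00 × 0.8191 ≈ 1671.00.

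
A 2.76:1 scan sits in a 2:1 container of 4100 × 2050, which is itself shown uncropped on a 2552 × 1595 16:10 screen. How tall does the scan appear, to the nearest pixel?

First fit — 2.76:1 into 4100×2050 spans the width: 4100.00 × 1485.51.
The 2:1 canvas is width-limited in 2552×1595, giving 2552.00 × 1276.00; scale factor 0.6224.
Applying the same ×0.6224: 1485.51 → 924.64.

925 px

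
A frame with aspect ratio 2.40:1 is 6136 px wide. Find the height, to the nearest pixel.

Height = 6136 / 2.400 = 2556.67.

2557 px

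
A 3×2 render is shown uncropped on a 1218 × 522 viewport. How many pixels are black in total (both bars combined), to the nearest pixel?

3×2 is narrower than 21:9, so it spans the full height.
That makes the image 783.0000 px wide (522 × 3/2).
Black = 1218 − 783.0000 = 435.0000 px.
Bar area = 435.0000 × 522 ≈ 227070 px.

227070 pixels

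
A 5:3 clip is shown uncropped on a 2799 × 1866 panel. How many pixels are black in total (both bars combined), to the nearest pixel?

5:3 (1.667) > 3×2 (1.500), so the clip fills the width.
Content height = 2799 × 3/5 ≈ 1679.4000 px.
Leftover height: 1866 − 1679.4000 = 186.6000 px.
Across the 2799-px span: 186.6000 × 2799 ≈ 522293 px.

522293 pixels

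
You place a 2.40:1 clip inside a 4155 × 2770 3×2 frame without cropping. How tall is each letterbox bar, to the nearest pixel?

Since 2.400 > 1.500, the clip is width-limited.
The clip is 4155 / 2.400 ≈ 1731.25 px tall.
2770 − 1731.25 = 1038.75 px of bars (519.38 each).

519 px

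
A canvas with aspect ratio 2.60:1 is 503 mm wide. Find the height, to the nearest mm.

193 mm

503 / 2.600 = 193.46.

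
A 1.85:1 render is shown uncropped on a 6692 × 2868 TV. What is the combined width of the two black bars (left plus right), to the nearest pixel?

Since 1.850 < 2.333, the render is height-limited.
That makes the image 5305.80 px wide (2868 × 1.850).
Black = 6692 − 5305.80 = 1386.20 px.

1386 px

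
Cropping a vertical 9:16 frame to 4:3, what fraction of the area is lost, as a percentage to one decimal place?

Going from vertical 9:16 to 4:3 means cutting height while keeping width.
(0.562)/(1.333) ≈ 0.422 of the area survives, leaving 57.81% discarded.

57.8%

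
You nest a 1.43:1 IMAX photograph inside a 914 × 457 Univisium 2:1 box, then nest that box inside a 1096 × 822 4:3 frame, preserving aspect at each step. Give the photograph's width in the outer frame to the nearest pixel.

784 px

First fit — 1.43:1 IMAX into 914×457 spans the height: 653.51 × 457.00.
The Univisium 2:1 canvas is width-limited in 1096×822, giving 1096.00 × 548.00; scale factor 1.1991.
The photograph scales with it: width 653.51 × 1.1991 ≈ 783.64.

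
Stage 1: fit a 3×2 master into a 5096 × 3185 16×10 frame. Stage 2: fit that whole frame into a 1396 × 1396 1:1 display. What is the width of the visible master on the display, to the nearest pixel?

Inside the 5096×3185 canvas the master is height-limited at 4777.50 × 3185.00.
The 16×10 canvas is width-limited in 1396×1396, giving 1396.00 × 872.50; scale factor 0.2739.
Applying the same ×0.2739: 4777.50 → 1308.75.

1309 px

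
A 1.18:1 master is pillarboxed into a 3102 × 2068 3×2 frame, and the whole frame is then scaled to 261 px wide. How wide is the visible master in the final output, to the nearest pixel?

Fitted into 3102×2068, the master spans the height; its width is 2068 × 1.180 ≈ 2440.24 px.
Resizing to 261 px wide multiplies everything by 0.0841: 2440.24 → 205.32 px.

205 px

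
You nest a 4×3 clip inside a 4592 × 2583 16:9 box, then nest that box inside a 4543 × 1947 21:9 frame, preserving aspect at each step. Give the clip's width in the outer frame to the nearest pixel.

First fit — 4×3 into 4592×2583 spans the height: 3444.00 × 2583.00.
The 16:9 canvas is height-limited in 4543×1947, giving 3461.33 × 1947.00; scale factor 0.7538.
The clip scales with it: width 3444.00 × 0.7538 ≈ 2596.00.

2596 px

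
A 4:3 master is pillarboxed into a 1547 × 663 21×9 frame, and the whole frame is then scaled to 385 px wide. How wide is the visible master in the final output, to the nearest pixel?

Fitted into 1547×663, the master spans the height; its width is 663 × 4/3 ≈ 884.00 px.
Scaling 1547 → 385 is ×0.2489, so the width becomes 884.00 × 0.2489 ≈ 220.00 px.

220 px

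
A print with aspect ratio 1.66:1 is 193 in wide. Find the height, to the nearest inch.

193 / 1.660 = 116.27.

116 in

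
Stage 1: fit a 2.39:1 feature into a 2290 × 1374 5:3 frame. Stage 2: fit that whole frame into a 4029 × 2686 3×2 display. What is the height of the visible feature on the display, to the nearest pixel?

1686 px

2.39:1 in 2290×1374: fills the width, so the feature is 2290.00 × 958.16.
5:3 in 4029×2686: fills the width, so the intermediate becomes 4029.00 × 2417.40 — a scale of ×1.7594.
So the feature's height is 958.16 × 1.7594 ≈ 1685.77.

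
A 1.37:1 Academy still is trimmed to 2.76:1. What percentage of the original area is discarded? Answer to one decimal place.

The width stays; only height is cut (since 2.76:1 is wider than 1.37:1 Academy).
(1.370)/(2.760) ≈ 0.496 of the area survives, leaving 50.36% discarded.

50.4%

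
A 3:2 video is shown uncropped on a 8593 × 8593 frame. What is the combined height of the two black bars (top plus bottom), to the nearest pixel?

2864 px

Since 1.500 > 1.000, the video is width-limited.
That makes the image 5728.67 px tall (8593 × 2/3).
Black = 8593 − 5728.67 = 2864.33 px.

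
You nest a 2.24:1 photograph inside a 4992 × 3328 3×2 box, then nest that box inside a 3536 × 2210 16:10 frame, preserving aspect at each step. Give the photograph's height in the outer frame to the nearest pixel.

1480 px

2.24:1 in 4992×3328: fills the width, so the photograph is 4992.00 × 2228.57.
The 3×2 canvas is height-limited in 3536×2210, giving 3315.00 × 2210.00; scale factor 0.6641.
Applying the same ×0.6641: 2228.57 → 1479.91.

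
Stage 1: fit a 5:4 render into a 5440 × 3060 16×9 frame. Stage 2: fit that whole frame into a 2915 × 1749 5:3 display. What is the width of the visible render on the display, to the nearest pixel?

2050 px

Inside the 5440×3060 canvas the render is height-limited at 3825.00 × 3060.00.
Second fit — the 16×9 canvas into 2915×1749 spans the width: 2915.00 × 1639.69 (×0.5358 from 5440×3060).
The render scales with it: width 3825.00 × 0.5358 ≈ 2049.61.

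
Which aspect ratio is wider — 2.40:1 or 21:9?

2.40:1

2.4 and 21:9 = 2.333; 2.4 > 2.333.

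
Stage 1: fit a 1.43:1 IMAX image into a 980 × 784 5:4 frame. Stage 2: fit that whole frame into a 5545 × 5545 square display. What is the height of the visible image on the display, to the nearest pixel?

First fit — 1.43:1 IMAX into 980×784 spans the width: 980.00 × 685.31.
5:4 in 5545×5545: fills the width, so the intermediate becomes 5545.00 × 4436.00 — a scale of ×5.6582.
The image scales with it: height 685.31 × 5.6582 ≈ 3877.62.

3878 px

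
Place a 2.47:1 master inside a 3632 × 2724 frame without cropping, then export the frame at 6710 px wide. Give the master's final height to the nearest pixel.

2717 px

Fitted into 3632×2724, the master spans the width; its height is 3632 / 2.470 ≈ 1470.45 px.
Scaling 3632 → 6710 is ×1.8475, so the height becomes 1470.45 × 1.8475 ≈ 2716.60 px.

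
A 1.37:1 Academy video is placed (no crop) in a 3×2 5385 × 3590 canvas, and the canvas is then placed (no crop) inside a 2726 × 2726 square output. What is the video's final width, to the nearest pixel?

2490 px

Inside the 5385×3590 canvas the video is height-limited at 4918.30 × 3590.00.
The 3×2 canvas is width-limited in 2726×2726, giving 2726.00 × 1817.33; scale factor 0.5062.
The video scales with it: width 4918.30 × 0.5062 ≈ 2489.75.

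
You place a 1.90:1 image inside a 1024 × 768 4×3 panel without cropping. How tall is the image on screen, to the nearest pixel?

1.90:1 is wider than 4×3, so it spans the full width.
That makes the image 538.95 px tall (1024 / 1.900).

539 px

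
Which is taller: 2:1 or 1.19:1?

2 and 1.19; 2 > 1.19. The smaller width-to-height ratio is the taller frame.

1.19:1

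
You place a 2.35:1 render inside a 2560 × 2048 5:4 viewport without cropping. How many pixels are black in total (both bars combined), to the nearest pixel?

2454114 pixels

2.35:1 is wider than 5:4, so it spans the full width.
Content height = 2560 / 2.350 ≈ 1089.3617 px.
Leftover height: 2048 − 1089.3617 = 958.6383 px.
Bar area = 958.6383 × 2560 ≈ 2454114 px.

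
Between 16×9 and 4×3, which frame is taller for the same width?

16×9 = 1.778 and 4×3 = 1.333; 1.778 > 1.333. The smaller width-to-height ratio is the taller frame.

4×3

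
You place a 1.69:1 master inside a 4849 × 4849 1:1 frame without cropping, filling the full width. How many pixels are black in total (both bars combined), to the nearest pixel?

9599901 pixels

That makes the image 2869.2308 px tall (4849 / 1.690).
4849 − 2869.2308 = 1979.7692 px of bars.
Across the 4849-px span: 1979.7692 × 4849 ≈ 9599901 px.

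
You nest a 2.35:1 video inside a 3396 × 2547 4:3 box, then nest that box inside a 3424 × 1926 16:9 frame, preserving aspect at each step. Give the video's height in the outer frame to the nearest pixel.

1093 px

First fit — 2.35:1 into 3396×2547 spans the width: 3396.00 × 1445.11.
4:3 in 3424×1926: fills the height, so the intermediate becomes 2568.00 × 1926.00 — a scale of ×0.7562.
The video scales with it: height 1445.11 × 0.7562 ≈ 1092.77.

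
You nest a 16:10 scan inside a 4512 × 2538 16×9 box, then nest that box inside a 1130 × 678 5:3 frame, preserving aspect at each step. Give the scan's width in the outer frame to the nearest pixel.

First fit — 16:10 into 4512×2538 spans the height: 4060.80 × 2538.00.
16×9 in 1130×678: fills the width, so the intermediate becomes 1130.00 × 635.62 — a scale of ×0.2504.
So the scan's width is 4060.80 × 0.2504 ≈ 1017.00.

1017 px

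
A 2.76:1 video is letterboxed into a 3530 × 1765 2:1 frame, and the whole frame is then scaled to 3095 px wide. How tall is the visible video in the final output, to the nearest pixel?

1121 px

Fitted into 3530×1765, the video spans the width; its height is 3530 / 2.760 ≈ 1278.99 px.
Scaling 3530 → 3095 is ×0.8768, so the height becomes 1278.99 × 0.8768 ≈ 1121.38 px.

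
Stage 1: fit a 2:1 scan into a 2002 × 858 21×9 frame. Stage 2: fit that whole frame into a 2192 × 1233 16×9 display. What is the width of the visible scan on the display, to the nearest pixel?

First fit — 2:1 into 2002×858 spans the height: 1716.00 × 858.00.
The 21×9 canvas is width-limited in 2192×1233, giving 2192.00 × 939.43; scale factor 1.0949.
So the scan's width is 1716.00 × 1.0949 ≈ 1878.86.

1879 px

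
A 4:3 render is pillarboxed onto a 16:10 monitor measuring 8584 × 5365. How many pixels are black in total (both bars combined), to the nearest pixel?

7675527 pixels

4:3 is narrower than 16:10, so it spans the full height.
That makes the image 7153.3333 px wide (5365 × 4/3).
Leftover width: 8584 − 7153.3333 = 1430.6667 px.
That's 1430.6667 × 5365 ≈ 7675527 black pixels.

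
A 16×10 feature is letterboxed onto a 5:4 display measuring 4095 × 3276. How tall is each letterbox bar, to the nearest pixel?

358 px

16×10 is wider than 5:4, so it spans the full width.
The feature is 4095 × 10/16 ≈ 2559.38 px tall.
Black = 3276 − 2559.38 = 716.62 px, or 358.31 per bar.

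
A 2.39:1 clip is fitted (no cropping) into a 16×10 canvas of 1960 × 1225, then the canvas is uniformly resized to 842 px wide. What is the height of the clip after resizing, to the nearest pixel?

352 px

In the 1960×1225 frame the clip fills the width: height = 1960 / 2.390 ≈ 820.08 px.
Scaling 1960 → 842 is ×0.4296, so the height becomes 820.08 × 0.4296 ≈ 352.30 px.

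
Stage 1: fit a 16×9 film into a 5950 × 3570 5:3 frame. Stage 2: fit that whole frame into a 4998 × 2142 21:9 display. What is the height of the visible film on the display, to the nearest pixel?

16×9 in 5950×3570: fills the width, so the film is 5950.00 × 3346.88.
Second fit — the 5:3 canvas into 4998×2142 spans the height: 3570.00 × 2142.00 (×0.6000 from 5950×3570).
So the film's height is 3346.88 × 0.6000 ≈ 2008.12.

2008 px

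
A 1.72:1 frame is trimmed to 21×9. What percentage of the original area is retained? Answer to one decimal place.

73.7%

Going from 1.72:1 to 21×9 means cutting height while keeping width.
(1.720)/(2.333) ≈ 0.737 of the area survives.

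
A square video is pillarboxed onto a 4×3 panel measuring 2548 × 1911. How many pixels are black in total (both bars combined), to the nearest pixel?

Since 1.000 < 1.333, the video is height-limited.
That makes the image 1911.0000 px wide (1911 × 1/1).
Leftover width: 2548 − 1911.0000 = 637.0000 px.
Bar area = 637.0000 × 1911 ≈ 1217307 px.

1217307 pixels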